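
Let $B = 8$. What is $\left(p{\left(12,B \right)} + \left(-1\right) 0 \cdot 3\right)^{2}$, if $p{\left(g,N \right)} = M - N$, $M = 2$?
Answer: $36$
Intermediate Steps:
$p{\left(g,N \right)} = 2 - N$
$\left(p{\left(12,B \right)} + \left(-1\right) 0 \cdot 3\right)^{2} = \left(\left(2 - 8\right) + \left(-1\right) 0 \cdot 3\right)^{2} = \left(\left(2 - 8\right) + 0 \cdot 3\right)^{2} = \left(-6 + 0\right)^{2} = \left(-6\right)^{2} = 36$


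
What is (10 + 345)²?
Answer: 126025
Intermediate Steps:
(10 + 345)² = 355² = 126025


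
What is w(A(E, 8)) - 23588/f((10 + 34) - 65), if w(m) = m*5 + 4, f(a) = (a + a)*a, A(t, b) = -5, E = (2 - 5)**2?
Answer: -21055/441 ≈ -47.744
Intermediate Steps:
E = 9 (E = (-3)**2 = 9)
f(a) = 2*a**2 (f(a) = (2*a)*a = 2*a**2)
w(m) = 4 + 5*m (w(m) = 5*m + 4 = 4 + 5*m)
w(A(E, 8)) - 23588/f((10 + 34) - 65) = (4 + 5*(-5)) - 23588*1/(2*((10 + 34) - 65)**2) = (4 - 25) - 23588*1/(2*(44 - 65)**2) = -21 - 23588/(2*(-21)**2) = -21 - 23588/(2*441) = -21 - 23588/882 = -21 - 23588*1/882 = -21 - 11794/441 = -21055/441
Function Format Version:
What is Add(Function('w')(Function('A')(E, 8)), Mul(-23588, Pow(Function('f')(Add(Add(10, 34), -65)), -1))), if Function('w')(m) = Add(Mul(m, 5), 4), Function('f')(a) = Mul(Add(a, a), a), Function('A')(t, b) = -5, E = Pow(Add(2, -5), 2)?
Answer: Rational(-21055, 441) ≈ -47.744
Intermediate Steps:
E = 9 (E = Pow(-3, 2) = 9)
Function('f')(a) = Mul(2, Pow(a, 2)) (Function('f')(a) = Mul(Mul(2, a), a) = Mul(2, Pow(a, 2)))
Function('w')(m) = Add(4, Mul(5, m)) (Function('w')(m) = Add(Mul(5, m), 4) = Add(4, Mul(5, m)))
Add(Function('w')(Function('A')(E, 8)), Mul(-23588, Pow(Function('f')(Add(Add(10, 34), -65)), -1))) = Add(Add(4, Mul(5, -5)), Mul(-23588, Pow(Mul(2, Pow(Add(Add(10, 34), -65), 2)), -1))) = Add(Add(4, -25), Mul(-23588, Pow(Mul(2, Pow(Add(44, -65), 2)), -1))) = Add(-21, Mul(-23588, Pow(Mul(2, Pow(-21, 2)), -1))) = Add(-21, Mul(-23588, Pow(Mul(2, 441), -1))) = Add(-21, Mul(-23588, Pow(882, -1))) = Add(-21, Mul(-23588, Rational(1, 882))) = Add(-21, Rational(-11794, 441)) = Rational(-21055, 441)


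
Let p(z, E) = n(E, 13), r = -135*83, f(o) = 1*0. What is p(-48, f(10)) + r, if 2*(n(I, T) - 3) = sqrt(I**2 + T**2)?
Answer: -22391/2 ≈ -11196.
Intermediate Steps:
f(o) = 0
r = -11205
n(I, T) = 3 + sqrt(I**2 + T**2)/2
p(z, E) = 3 + sqrt(169 + E**2)/2 (p(z, E) = 3 + sqrt(E**2 + 13**2)/2 = 3 + sqrt(E**2 + 169)/2 = 3 + sqrt(169 + E**2)/2)
p(-48, f(10)) + r = (3 + sqrt(169 + 0**2)/2) - 11205 = (3 + sqrt(169 + 0)/2) - 11205 = (3 + sqrt(169)/2) - 11205 = (3 + (1/2)*13) - 11205 = (3 + 13/2) - 11205 = 19/2 - 11205 = -22391/2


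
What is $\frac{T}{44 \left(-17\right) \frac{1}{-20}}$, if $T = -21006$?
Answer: $- \frac{105030}{187} \approx -561.66$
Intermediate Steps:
$\frac{T}{44 \left(-17\right) \frac{1}{-20}} = - \frac{21006}{44 \left(-17\right) \frac{1}{-20}} = - \frac{21006}{\left(-748\right) \left(- \frac{1}{20}\right)} = - \frac{21006}{\frac{187}{5}} = \left(-21006\right) \frac{5}{187} = - \frac{105030}{187}$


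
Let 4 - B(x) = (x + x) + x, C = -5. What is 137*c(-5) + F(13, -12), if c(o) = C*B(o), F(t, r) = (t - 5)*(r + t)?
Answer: -13007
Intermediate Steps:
F(t, r) = (-5 + t)*(r + t)
B(x) = 4 - 3*x (B(x) = 4 - ((x + x) + x) = 4 - (2*x + x) = 4 - 3*x)
c(o) = -20 + 15*o (c(o) = -5*(4 - 3*o) = -20 + 15*o)
137*c(-5) + F(13, -12) = 137*(-20 + 15*(-5)) + (13² - 5*(-12) - 5*13 - 12*13) = 137*(-20 - 75) + (169 + 60 - 65 - 156) = 137*(-95) + 8 = -13015 + 8 = -13007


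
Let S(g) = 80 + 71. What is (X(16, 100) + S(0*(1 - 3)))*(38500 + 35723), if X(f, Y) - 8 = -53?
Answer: 7867638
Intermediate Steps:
S(g) = 151
X(f, Y) = -45 (X(f, Y) = 8 - 53 = -45)
(X(16, 100) + S(0*(1 - 3)))*(38500 + 35723) = (-45 + 151)*(38500 + 35723) = 106*74223 = 7867638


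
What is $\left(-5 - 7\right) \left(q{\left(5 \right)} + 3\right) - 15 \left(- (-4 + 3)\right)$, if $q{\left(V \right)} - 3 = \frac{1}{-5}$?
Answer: $- \frac{423}{5} \approx -84.6$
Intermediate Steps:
$q{\left(V \right)} = \frac{14}{5}$ ($q{\left(V \right)} = 3 + \frac{1}{-5} = 3 - \frac{1}{5} = \frac{14}{5}$)
$\left(-5 - 7\right) \left(q{\left(5 \right)} + 3\right) - 15 \left(- (-4 + 3)\right) = \left(-5 - 7\right) \left(\frac{14}{5} + 3\right) - 15 \left(- (-4 + 3)\right) = \left(-12\right) \frac{29}{5} - 15 \left(\left(-1\right) \left(-1\right)\right) = - \frac{348}{5} - 15 = - \frac{423}{5}$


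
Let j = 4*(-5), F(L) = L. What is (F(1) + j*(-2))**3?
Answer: 68921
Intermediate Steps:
j = -20
(F(1) + j*(-2))**3 = (1 - 20*(-2))**3 = (1 + 40)**3 = 41**3 = 68921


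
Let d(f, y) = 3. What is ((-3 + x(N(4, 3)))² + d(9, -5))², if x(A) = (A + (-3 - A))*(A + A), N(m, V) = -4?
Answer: 197136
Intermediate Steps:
x(A) = -6*A
((-3 + x(N(4, 3)))² + d(9, -5))² = ((-3 - 6*(-4))² + 3)² = ((-3 + 24)² + 3)² = (21² + 3)² = (441 + 3)² = 444² = 197136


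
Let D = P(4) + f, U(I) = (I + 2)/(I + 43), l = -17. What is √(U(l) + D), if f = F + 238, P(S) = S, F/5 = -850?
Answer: 7*I*√55302/26 ≈ 63.313*I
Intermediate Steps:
F = -4250 (F = 5*(-850) = -4250)
f = -4012 (f = -4250 + 238 = -4012)
U(I) = (2 + I)/(43 + I)
D = -4008 (D = 4 - 4012 = -4008)
√(U(l) + D) = √((2 - 17)/(43 - 17) - 4008) = √(-15/26 - 4008) = √(-104223/26) = 7*I*√55302/26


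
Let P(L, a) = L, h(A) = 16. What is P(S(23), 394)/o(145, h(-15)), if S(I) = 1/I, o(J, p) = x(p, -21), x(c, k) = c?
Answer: 1/368 ≈ 0.0027174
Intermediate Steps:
o(J, p) = p
P(S(23), 394)/o(145, h(-15)) = 1/(23*16) = (1/23)*(1/16) = 1/368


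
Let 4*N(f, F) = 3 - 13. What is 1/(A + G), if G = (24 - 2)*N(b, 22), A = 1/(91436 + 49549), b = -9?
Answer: -140985/7754174 ≈ -0.018182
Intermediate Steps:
A = 1/140985 ≈ 7.0930e-6
N(f, F) = -5/2 (N(f, F) = (3 - 13)/4 = (¼)*(-10) = -5/2)
G = -55 (G = (24 - 2)*(-5/2) = 22*(-5/2) = -55)
1/(A + G) = 1/(1/140985 - 55) = 1/(-7754174/140985) = -140985/7754174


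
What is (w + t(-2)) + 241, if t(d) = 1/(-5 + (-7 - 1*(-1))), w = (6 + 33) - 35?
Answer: 2694/11 ≈ 244.91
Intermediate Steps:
w = 4 (w = 39 - 35 = 4)
t(d) = -1/11 (t(d) = 1/(-5 + (-7 + 1)) = 1/(-5 - 6) = 1/(-11) = -1/11)
(w + t(-2)) + 241 = (4 - 1/11) + 241 = 43/11 + 241 = 2694/11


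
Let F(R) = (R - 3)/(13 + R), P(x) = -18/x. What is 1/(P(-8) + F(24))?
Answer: 148/417 ≈ 0.35492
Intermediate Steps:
F(R) = (-3 + R)/(13 + R)
1/(P(-8) + F(24)) = 1/(-18/(-8) + (-3 + 24)/(13 + 24)) = 1/(-18*(-⅛) + 21/37) = 1/(9/4 + (1/37)*21) = 1/(9/4 + 21/37) = 1/(417/148) = 148/417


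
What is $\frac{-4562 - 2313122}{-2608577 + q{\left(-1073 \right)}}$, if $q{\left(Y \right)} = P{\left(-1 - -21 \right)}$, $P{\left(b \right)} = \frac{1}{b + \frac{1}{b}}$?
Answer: $\frac{929391284}{1046039357} \approx 0.88849$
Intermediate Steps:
$q{\left(Y \right)} = \frac{20}{401}$ ($q{\left(Y \right)} = \frac{-1 - -21}{1 + \left(-1 - -21\right)^{2}} = \frac{-1 + 21}{1 + \left(-1 + 21\right)^{2}} = \frac{20}{1 + 20^{2}} = \frac{20}{1 + 400} = \frac{20}{401}$)
$\frac{-4562 - 2313122}{-2608577 + q{\left(-1073 \right)}} = \frac{-4562 - 2313122}{-2608577 + \frac{20}{401}} = - \frac{2317684}{- \frac{1046039357}{401}} = \left(-2317684\right) \left(- \frac{401}{1046039357}\right) = \frac{929391284}{1046039357}$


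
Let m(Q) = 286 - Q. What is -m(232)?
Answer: -54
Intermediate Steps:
-m(232) = -(286 - 1*232) = -(286 - 232) = -1*54 = -54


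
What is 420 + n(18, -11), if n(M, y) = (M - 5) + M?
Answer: 451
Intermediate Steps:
n(M, y) = -5 + 2*M (n(M, y) = (-5 + M) + M = -5 + 2*M)
420 + n(18, -11) = 420 + (-5 + 2*18) = 420 + (-5 + 36) = 420 + 31 = 451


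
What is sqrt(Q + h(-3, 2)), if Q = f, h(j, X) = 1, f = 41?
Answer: sqrt(42) ≈ 6.4807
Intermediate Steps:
Q = 41
sqrt(Q + h(-3, 2)) = sqrt(41 + 1) = sqrt(42)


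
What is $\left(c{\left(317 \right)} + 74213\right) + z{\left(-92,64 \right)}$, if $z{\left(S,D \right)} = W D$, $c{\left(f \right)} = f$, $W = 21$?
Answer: $75874$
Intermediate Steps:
$z{\left(S,D \right)} = 21 D$
$\left(c{\left(317 \right)} + 74213\right) + z{\left(-92,64 \right)} = \left(317 + 74213\right) + 21 \cdot 64 = 74530 + 1344 = 75874$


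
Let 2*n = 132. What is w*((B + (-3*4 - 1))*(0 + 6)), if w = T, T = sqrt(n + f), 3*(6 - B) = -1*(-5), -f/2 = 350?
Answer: -52*I*sqrt(634) ≈ -1309.3*I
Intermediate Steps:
n = 66 (n = (1/2)*132 = 66)
f = -700 (f = -2*350 = -700)
B = 13/3 (B = 6 - (-1)*(-5)/3 = 6 - 1/3*5 = 6 - 5/3 = 13/3 ≈ 4.3333)
T = I*sqrt(634) (T = sqrt(66 - 700) = sqrt(-634) = I*sqrt(634) ≈ 25.179*I)
w = I*sqrt(634) ≈ 25.179*I
w*((B + (-3*4 - 1))*(0 + 6)) = (I*sqrt(634))*((13/3 + (-3*4 - 1))*(0 + 6)) = (I*sqrt(634))*((13/3 + (-12 - 1))*6) = (I*sqrt(634))*((13/3 - 13)*6) = (I*sqrt(634))*(-26/3*6) = (I*sqrt(634))*(-52) = -52*I*sqrt(634)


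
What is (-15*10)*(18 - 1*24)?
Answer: 900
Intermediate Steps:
(-15*10)*(18 - 1*24) = -150*(18 - 24) = -150*(-6) = 900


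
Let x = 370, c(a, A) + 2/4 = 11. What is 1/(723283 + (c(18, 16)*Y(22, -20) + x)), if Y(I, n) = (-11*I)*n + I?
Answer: 1/774704 ≈ 1.2908e-6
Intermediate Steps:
c(a, A) = 21/2 (c(a, A) = -½ + 11 = 21/2)
Y(I, n) = I - 11*I*n (Y(I, n) = -11*I*n + I = I - 11*I*n)
1/(723283 + (c(18, 16)*Y(22, -20) + x)) = 1/(723283 + (21*(22*(1 - 11*(-20)))/2 + 370)) = 1/(723283 + (21*(22*(1 + 220))/2 + 370)) = 1/(723283 + (21*(22*221)/2 + 370)) = 1/(723283 + ((21/2)*4862 + 370)) = 1/(723283 + (51051 + 370)) = 1/(723283 + 51421) = 1/774704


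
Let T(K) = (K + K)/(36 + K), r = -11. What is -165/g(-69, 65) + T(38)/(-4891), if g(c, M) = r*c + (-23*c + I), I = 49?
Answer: -5990113/86683193 ≈ -0.069103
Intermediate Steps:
g(c, M) = 49 - 34*c (g(c, M) = -11*c + (-23*c + 49) = -11*c + (49 - 23*c) = 49 - 34*c)
T(K) = 2*K/(36 + K) (T(K) = (2*K)/(36 + K) = 2*K/(36 + K))
-165/g(-69, 65) + T(38)/(-4891) = -165/(49 - 34*(-69)) + (2*38/(36 + 38))/(-4891) = -165/(49 + 2346) + (2*38/74)*(-1/4891) = -165/2395 + (2*38*(1/74))*(-1/4891) = -165*1/2395 + (38/37)*(-1/4891) = -33/479 - 38/180967 = -5990113/86683193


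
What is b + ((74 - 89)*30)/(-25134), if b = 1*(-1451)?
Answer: -6078164/4189 ≈ -1451.0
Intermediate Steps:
b = -1451
b + ((74 - 89)*30)/(-25134) = -1451 + ((74 - 89)*30)/(-25134) = -1451 - 15*30*(-1/25134) = -1451 - 450*(-1/25134) = -1451 + 75/4189 = -6078164/4189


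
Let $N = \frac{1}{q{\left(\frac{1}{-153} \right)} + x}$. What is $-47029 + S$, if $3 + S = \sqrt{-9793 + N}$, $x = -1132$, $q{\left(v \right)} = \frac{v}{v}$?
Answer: $-47032 + \frac{2 i \sqrt{3131706201}}{1131} \approx -47032.0 + 98.96 i$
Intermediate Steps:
$q{\left(v \right)} = 1$
$N = - \frac{1}{1131}$ ($N = \frac{1}{1 - 1132} = \frac{1}{-1131} = - \frac{1}{1131} \approx -0.00088417$)
$S = -3 + \frac{2 i \sqrt{3131706201}}{1131}$ ($S = -3 + \sqrt{-9793 - \frac{1}{1131}} = -3 + \sqrt{- \frac{11075884}{1131}} = -3 + \frac{2 i \sqrt{3131706201}}{1131} \approx -3.0 + 98.96 i$)
$-47029 + S = -47029 - \left(3 - \frac{2 i \sqrt{3131706201}}{1131}\right) = -47032 + \frac{2 i \sqrt{3131706201}}{1131}$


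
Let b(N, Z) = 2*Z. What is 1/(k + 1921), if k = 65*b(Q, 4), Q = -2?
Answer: 1/2441 ≈ 0.00040967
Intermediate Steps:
k = 520 (k = 65*(2*4) = 65*8 = 520)
1/(k + 1921) = 1/(520 + 1921) = 1/2441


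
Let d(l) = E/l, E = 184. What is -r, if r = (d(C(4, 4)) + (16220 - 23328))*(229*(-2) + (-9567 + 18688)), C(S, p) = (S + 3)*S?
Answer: 430637730/7 ≈ 6.1520e+7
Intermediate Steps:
C(S, p) = S*(3 + S) (C(S, p) = (3 + S)*S = S*(3 + S))
d(l) = 184/l
r = -430637730/7 (r = (184/((4*(3 + 4))) + (16220 - 23328))*(229*(-2) + (-9567 + 18688)) = (184/((4*7)) - 7108)*(-458 + 9121) = (184/28 - 7108)*8663 = (184*(1/28) - 7108)*8663 = (46/7 - 7108)*8663 = -49710/7*8663 = -430637730/7 ≈ -6.1520e+7)
-r = -1*(-430637730/7) = 430637730/7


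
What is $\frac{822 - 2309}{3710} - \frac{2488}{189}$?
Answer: $- \frac{1358789}{100170} \approx -13.565$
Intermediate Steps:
$\frac{822 - 2309}{3710} - \frac{2488}{189} = \left(822 - 2309\right) \frac{1}{3710} - \frac{2488}{189} = \left(-1487\right) \frac{1}{3710} - \frac{2488}{189} = - \frac{1487}{3710} - \frac{2488}{189} = - \frac{1358789}{100170}$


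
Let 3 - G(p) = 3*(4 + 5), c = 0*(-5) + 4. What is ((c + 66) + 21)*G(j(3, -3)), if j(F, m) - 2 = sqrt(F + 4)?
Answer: -2184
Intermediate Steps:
c = 4 (c = 0 + 4 = 4)
j(F, m) = 2 + sqrt(4 + F) (j(F, m) = 2 + sqrt(F + 4) = 2 + sqrt(4 + F))
G(p) = -24 (G(p) = 3 - 3*(4 + 5) = 3 - 3*9 = 3 - 1*27 = 3 - 27 = -24)
((c + 66) + 21)*G(j(3, -3)) = ((4 + 66) + 21)*(-24) = (70 + 21)*(-24) = 91*(-24) = -2184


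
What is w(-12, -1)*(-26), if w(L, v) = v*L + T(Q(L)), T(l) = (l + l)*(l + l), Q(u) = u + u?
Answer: -60216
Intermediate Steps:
Q(u) = 2*u
T(l) = 4*l**2 (T(l) = (2*l)*(2*l) = 4*l**2)
w(L, v) = 16*L**2 + L*v (w(L, v) = v*L + 4*(2*L)**2 = L*v + 4*(4*L**2) = L*v + 16*L**2 = 16*L**2 + L*v)
w(-12, -1)*(-26) = -12*(-1 + 16*(-12))*(-26) = -12*(-1 - 192)*(-26) = -12*(-193)*(-26) = 2316*(-26) = -60216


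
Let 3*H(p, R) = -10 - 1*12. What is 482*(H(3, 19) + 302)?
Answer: 426088/3 ≈ 1.4203e+5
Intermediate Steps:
H(p, R) = -22/3 (H(p, R) = (-10 - 1*12)/3 = (-10 - 12)/3 = (⅓)*(-22) = -22/3)
482*(H(3, 19) + 302) = 482*(-22/3 + 302) = 482*(884/3) = 426088/3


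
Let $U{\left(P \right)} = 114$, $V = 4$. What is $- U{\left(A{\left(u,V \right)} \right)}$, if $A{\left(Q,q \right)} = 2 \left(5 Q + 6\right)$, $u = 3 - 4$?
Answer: $-114$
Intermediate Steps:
$u = -1$ ($u = 3 - 4 = -1$)
$A{\left(Q,q \right)} = 12 + 10 Q$ ($A{\left(Q,q \right)} = 2 \left(6 + 5 Q\right) = 12 + 10 Q$)
$- U{\left(A{\left(u,V \right)} \right)} = \left(-1\right) 114 = -114$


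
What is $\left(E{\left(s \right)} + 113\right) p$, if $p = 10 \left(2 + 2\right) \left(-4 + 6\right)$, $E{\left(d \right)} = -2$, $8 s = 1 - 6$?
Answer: $8880$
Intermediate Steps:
$s = - \frac{5}{8}$ ($s = \frac{1 - 6}{8} = \frac{1}{8} \left(-5\right) = - \frac{5}{8} \approx -0.625$)
$p = 80$ ($p = 10 \cdot 4 \cdot 2 = 10 \cdot 8 = 80$)
$\left(E{\left(s \right)} + 113\right) p = \left(-2 + 113\right) 80 = 111 \cdot 80 = 8880$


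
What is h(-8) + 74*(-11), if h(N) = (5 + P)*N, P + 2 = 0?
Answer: -838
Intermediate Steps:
P = -2 (P = -2 + 0 = -2)
h(N) = 3*N (h(N) = (5 - 2)*N = 3*N)
h(-8) + 74*(-11) = 3*(-8) + 74*(-11) = -24 - 814 = -838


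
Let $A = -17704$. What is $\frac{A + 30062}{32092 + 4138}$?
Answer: $\frac{6179}{18115} \approx 0.3411$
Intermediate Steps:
$\frac{A + 30062}{32092 + 4138} = \frac{-17704 + 30062}{32092 + 4138} = \frac{12358}{36230} = 12358 \cdot \frac{1}{36230} = \frac{6179}{18115}$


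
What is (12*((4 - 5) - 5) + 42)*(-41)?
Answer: 1230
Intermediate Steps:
(12*((4 - 5) - 5) + 42)*(-41) = (12*(-1 - 5) + 42)*(-41) = (12*(-6) + 42)*(-41) = (-72 + 42)*(-41) = -30*(-41) = 1230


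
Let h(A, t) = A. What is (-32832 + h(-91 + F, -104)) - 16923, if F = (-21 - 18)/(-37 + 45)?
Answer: -398807/8 ≈ -49851.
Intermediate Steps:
F = -39/8 ≈ -4.8750
(-32832 + h(-91 + F, -104)) - 16923 = (-32832 + (-91 - 39/8)) - 16923 = (-32832 - 767/8) - 16923 = -263423/8 - 16923 = -398807/8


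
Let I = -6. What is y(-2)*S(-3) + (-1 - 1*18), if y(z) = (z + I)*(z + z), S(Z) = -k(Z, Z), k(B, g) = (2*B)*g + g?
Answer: -499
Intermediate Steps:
k(B, g) = g + 2*B*g (k(B, g) = 2*B*g + g = g + 2*B*g)
S(Z) = -Z*(1 + 2*Z)
y(z) = 2*z*(-6 + z) (y(z) = (z - 6)*(z + z) = (-6 + z)*(2*z) = 2*z*(-6 + z))
y(-2)*S(-3) + (-1 - 1*18) = (2*(-2)*(-6 - 2))*(-1*(-3)*(1 + 2*(-3))) + (-1 - 1*18) = (2*(-2)*(-8))*(-1*(-3)*(1 - 6)) + (-1 - 18) = 32*(-1*(-3)*(-5)) - 19 = 32*(-15) - 19 = -480 - 19 = -499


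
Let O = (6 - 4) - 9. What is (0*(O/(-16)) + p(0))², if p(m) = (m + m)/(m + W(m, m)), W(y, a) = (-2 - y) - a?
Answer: 0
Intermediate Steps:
O = -7 (O = 2 - 9 = -7)
W(y, a) = -2 - a - y
p(m) = 2*m/(-2 - m) (p(m) = (m + m)/(m + (-2 - m - m)) = (2*m)/(m + (-2 - 2*m)) = (2*m)/(-2 - m) = 2*m/(-2 - m))
(0*(O/(-16)) + p(0))² = (0*(-7/(-16)) + 2*0/(-2 - 1*0))² = (0*(-7*(-1/16)) + 2*0/(-2 + 0))² = (0*(7/16) + 2*0/(-2))² = (0 + 2*0*(-½))² = (0 + 0)² = 0² = 0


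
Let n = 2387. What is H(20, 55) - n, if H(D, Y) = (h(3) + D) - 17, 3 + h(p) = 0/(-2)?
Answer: -2387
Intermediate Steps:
h(p) = -3 (h(p) = -3 + 0/(-2) = -3 + 0*(-1/2) = -3 + 0 = -3)
H(D, Y) = -20 + D (H(D, Y) = (-3 + D) - 17 = -20 + D)
H(20, 55) - n = (-20 + 20) - 1*2387 = 0 - 2387 = -2387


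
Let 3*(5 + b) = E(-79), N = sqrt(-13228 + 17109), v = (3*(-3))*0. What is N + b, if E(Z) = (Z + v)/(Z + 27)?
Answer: -701/156 + sqrt(3881) ≈ 57.804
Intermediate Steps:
v = 0 (v = -9*0 = 0)
E(Z) = Z/(27 + Z) (E(Z) = (Z + 0)/(Z + 27) = Z/(27 + Z))
N = sqrt(3881) ≈ 62.298
b = -701/156 (b = -5 + (-79/(27 - 79))/3 = -5 + (-79/(-52))/3 = -5 + (-79*(-1/52))/3 = -5 + (1/3)*(79/52) = -5 + 79/156 = -701/156 ≈ -4.4936)
N + b = sqrt(3881) - 701/156 = -701/156 + sqrt(3881)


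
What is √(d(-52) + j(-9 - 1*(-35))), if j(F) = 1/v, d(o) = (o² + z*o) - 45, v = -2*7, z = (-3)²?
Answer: √429422/14 ≈ 46.807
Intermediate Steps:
z = 9
v = -14
d(o) = -45 + o² + 9*o (d(o) = (o² + 9*o) - 45 = -45 + o² + 9*o)
j(F) = -1/14 (j(F) = 1/(-14) = -1/14)
√(d(-52) + j(-9 - 1*(-35))) = √((-45 + (-52)² + 9*(-52)) - 1/14) = √((-45 + 2704 - 468) - 1/14) = √(2191 - 1/14) = √(30673/14) = √429422/14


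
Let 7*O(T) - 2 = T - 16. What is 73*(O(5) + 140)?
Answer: 70883/7 ≈ 10126.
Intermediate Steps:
O(T) = -2 + T/7 (O(T) = 2/7 + (T - 16)/7 = 2/7 + (-16 + T)/7 = 2/7 + (-16/7 + T/7) = -2 + T/7)
73*(O(5) + 140) = 73*((-2 + (1/7)*5) + 140) = 73*((-2 + 5/7) + 140) = 73*(-9/7 + 140) = 73*(971/7) = 70883/7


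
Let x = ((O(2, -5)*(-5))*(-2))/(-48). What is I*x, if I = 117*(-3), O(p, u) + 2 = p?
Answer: 0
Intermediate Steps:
O(p, u) = -2 + p
I = -351
x = 0 (x = (((-2 + 2)*(-5))*(-2))/(-48) = ((0*(-5))*(-2))*(-1/48) = (0*(-2))*(-1/48) = 0*(-1/48) = 0)
I*x = -351*0 = 0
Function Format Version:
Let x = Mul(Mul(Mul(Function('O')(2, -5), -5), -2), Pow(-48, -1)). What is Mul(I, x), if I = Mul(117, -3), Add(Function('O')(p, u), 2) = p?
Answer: 0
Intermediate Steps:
Function('O')(p, u) = Add(-2, p)
I = -351
x = 0 (x = Mul(Mul(Mul(Add(-2, 2), -5), -2), Pow(-48, -1)) = Mul(Mul(Mul(0, -5), -2), Rational(-1, 48)) = Mul(Mul(0, -2), Rational(-1, 48)) = Mul(0, Rational(-1, 48)) = 0)
Mul(I, x) = Mul(-351, 0) = 0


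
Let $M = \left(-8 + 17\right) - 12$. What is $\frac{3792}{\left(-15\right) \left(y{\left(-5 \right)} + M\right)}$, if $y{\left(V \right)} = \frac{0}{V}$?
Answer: $\frac{1264}{15} \approx 84.267$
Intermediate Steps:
$M = -3$ ($M = 9 - 12 = -3$)
$y{\left(V \right)} = 0$
$\frac{3792}{\left(-15\right) \left(y{\left(-5 \right)} + M\right)} = \frac{3792}{\left(-15\right) \left(0 - 3\right)} = \frac{3792}{\left(-15\right) \left(-3\right)} = \frac{3792}{45} = 3792 \cdot \frac{1}{45} = \frac{1264}{15}$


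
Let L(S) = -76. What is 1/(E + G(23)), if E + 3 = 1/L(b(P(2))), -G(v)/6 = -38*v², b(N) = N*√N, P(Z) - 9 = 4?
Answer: 76/9166283 ≈ 8.2913e-6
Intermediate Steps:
P(Z) = 13 (P(Z) = 9 + 4 = 13)
b(N) = N^(3/2)
G(v) = 228*v² (G(v) = -(-228)*v² = 228*v²)
E = -229/76 (E = -3 + 1/(-76) = -3 - 1/76 = -229/76 ≈ -3.0132)
1/(E + G(23)) = 1/(-229/76 + 228*23²) = 1/(-229/76 + 228*529) = 1/(-229/76 + 120612) = 1/(9166283/76) = 76/9166283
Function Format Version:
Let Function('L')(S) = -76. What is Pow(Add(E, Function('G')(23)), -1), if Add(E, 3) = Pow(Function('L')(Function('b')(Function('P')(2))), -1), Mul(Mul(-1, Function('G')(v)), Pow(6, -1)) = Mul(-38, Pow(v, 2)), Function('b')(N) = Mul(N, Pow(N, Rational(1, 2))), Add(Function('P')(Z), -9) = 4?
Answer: Rational(76, 9166283) ≈ 8.2913e-6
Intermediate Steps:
Function('P')(Z) = 13 (Function('P')(Z) = Add(9, 4) = 13)
Function('b')(N) = Pow(N, Rational(3, 2))
Function('G')(v) = Mul(228, Pow(v, 2)) (Function('G')(v) = Mul(-6, Mul(-38, Pow(v, 2))) = Mul(228, Pow(v, 2)))
E = Rational(-229, 76) (E = Add(-3, Pow(-76, -1)) = Add(-3, Rational(-1, 76)) = Rational(-229, 76) ≈ -3.0132)
Pow(Add(E, Function('G')(23)), -1) = Pow(Add(Rational(-229, 76), Mul(228, Pow(23, 2))), -1) = Pow(Add(Rational(-229, 76), Mul(228, 529)), -1) = Pow(Add(Rational(-229, 76), 120612), -1) = Pow(Rational(9166283, 76), -1) = Rational(76, 9166283)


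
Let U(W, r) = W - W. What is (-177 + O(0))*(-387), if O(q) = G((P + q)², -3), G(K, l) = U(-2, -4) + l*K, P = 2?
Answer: 73143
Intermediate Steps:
U(W, r) = 0
G(K, l) = K*l (G(K, l) = 0 + l*K = 0 + K*l = K*l)
O(q) = -3*(2 + q)² (O(q) = (2 + q)²*(-3) = -3*(2 + q)²)
(-177 + O(0))*(-387) = (-177 - 3*(2 + 0)²)*(-387) = (-177 - 3*2²)*(-387) = (-177 - 3*4)*(-387) = (-177 - 12)*(-387) = -189*(-387) = 73143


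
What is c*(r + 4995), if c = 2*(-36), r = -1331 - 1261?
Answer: -173016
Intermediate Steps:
r = -2592
c = -72
c*(r + 4995) = -72*(-2592 + 4995) = -72*2403 = -173016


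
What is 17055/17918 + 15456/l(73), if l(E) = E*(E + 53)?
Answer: 10328869/3924042 ≈ 2.6322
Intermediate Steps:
l(E) = E*(53 + E)
17055/17918 + 15456/l(73) = 17055/17918 + 15456/((73*(53 + 73))) = 17055*(1/17918) + 15456/((73*126)) = 17055/17918 + 15456/9198 = 17055/17918 + 15456*(1/9198) = 17055/17918 + 368/219 = 10328869/3924042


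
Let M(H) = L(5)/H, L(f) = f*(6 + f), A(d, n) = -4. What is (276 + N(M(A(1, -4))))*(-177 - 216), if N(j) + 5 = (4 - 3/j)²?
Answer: -343324407/3025 ≈ -1.1350e+5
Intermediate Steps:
M(H) = 55/H (M(H) = (5*(6 + 5))/H = (5*11)/H = 55/H)
N(j) = -5 + (4 - 3/j)²
(276 + N(M(A(1, -4))))*(-177 - 216) = (276 + (11 - 24/(55/(-4)) + 9/(55/(-4))²))*(-177 - 216) = (276 + (11 - 24/(55*(-¼)) + 9/(55*(-¼))²))*(-393) = (276 + (11 - 24/(-55/4) + 9/(-55/4)²))*(-393) = (276 + (11 - 24*(-4/55) + 9*(16/3025)))*(-393) = (276 + (11 + 96/55 + 144/3025))*(-393) = (276 + 38699/3025)*(-393) = (873599/3025)*(-393) = -343324407/3025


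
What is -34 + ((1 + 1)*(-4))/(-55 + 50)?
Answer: -162/5 ≈ -32.400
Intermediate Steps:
-34 + ((1 + 1)*(-4))/(-55 + 50) = -34 + (2*(-4))/(-5) = -34 - ⅕*(-8) = -34 + 8/5 = -162/5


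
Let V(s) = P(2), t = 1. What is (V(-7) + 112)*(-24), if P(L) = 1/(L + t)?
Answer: -2696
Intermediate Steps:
P(L) = 1/(1 + L) (P(L) = 1/(L + 1) = 1/(1 + L))
V(s) = ⅓ (V(s) = 1/(1 + 2) = 1/3 = ⅓)
(V(-7) + 112)*(-24) = (⅓ + 112)*(-24) = (337/3)*(-24) = -2696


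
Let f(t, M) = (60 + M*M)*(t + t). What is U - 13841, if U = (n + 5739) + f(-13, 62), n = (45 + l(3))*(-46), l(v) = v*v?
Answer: -112090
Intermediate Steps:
l(v) = v²
f(t, M) = 2*t*(60 + M²) (f(t, M) = (60 + M²)*(2*t) = 2*t*(60 + M²))
n = -2484 (n = (45 + 3²)*(-46) = (45 + 9)*(-46) = 54*(-46) = -2484)
U = -98249 (U = (-2484 + 5739) + 2*(-13)*(60 + 62²) = 3255 + 2*(-13)*(60 + 3844) = 3255 + 2*(-13)*3904 = 3255 - 101504 = -98249)
U - 13841 = -98249 - 13841 = -112090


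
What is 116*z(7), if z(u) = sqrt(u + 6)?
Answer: 116*sqrt(13) ≈ 418.24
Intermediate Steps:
z(u) = sqrt(6 + u)
116*z(7) = 116*sqrt(6 + 7) = 116*sqrt(13)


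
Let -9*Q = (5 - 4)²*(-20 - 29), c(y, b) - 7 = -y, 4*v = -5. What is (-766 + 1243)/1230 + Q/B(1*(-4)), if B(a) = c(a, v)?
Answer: 35831/40590 ≈ 0.88275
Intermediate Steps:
v = -5/4 (v = (¼)*(-5) = -5/4 ≈ -1.2500)
c(y, b) = 7 - y
B(a) = 7 - a
Q = 49/9 (Q = -(5 - 4)²*(-20 - 29)/9 = -1²*(-49)/9 = -(-49)/9 = -⅑*(-49) = 49/9 ≈ 5.4444)
(-766 + 1243)/1230 + Q/B(1*(-4)) = (-766 + 1243)/1230 + 49/(9*(7 - (-4))) = 477*(1/1230) + 49/(9*(7 - 1*(-4))) = 159/410 + 49/(9*(7 + 4)) = 159/410 + (49/9)/11 = 159/410 + (49/9)*(1/11) = 159/410 + 49/99 = 35831/40590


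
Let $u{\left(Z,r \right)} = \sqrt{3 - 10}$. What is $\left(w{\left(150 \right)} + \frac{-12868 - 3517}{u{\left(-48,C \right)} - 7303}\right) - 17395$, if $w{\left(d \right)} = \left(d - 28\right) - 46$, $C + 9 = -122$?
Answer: $- \frac{923568699649}{53333816} + \frac{16385 i \sqrt{7}}{53333816} \approx -17317.0 + 0.00081282 i$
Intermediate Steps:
$C = -131$ ($C = -9 - 122 = -131$)
$u{\left(Z,r \right)} = i \sqrt{7}$ ($u{\left(Z,r \right)} = \sqrt{-7} = i \sqrt{7}$)
$w{\left(d \right)} = -74 + d$ ($w{\left(d \right)} = \left(d - 28\right) - 46 = \left(-28 + d\right) - 46 = -74 + d$)
$\left(w{\left(150 \right)} + \frac{-12868 - 3517}{u{\left(-48,C \right)} - 7303}\right) - 17395 = \left(\left(-74 + 150\right) + \frac{-12868 - 3517}{i \sqrt{7} - 7303}\right) - 17395 = \left(76 - \frac{16385}{-7303 + i \sqrt{7}}\right) - 17395 = -17319 - \frac{16385}{-7303 + i \sqrt{7}}$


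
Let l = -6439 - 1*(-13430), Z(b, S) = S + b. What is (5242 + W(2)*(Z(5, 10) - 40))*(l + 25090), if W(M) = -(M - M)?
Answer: 168168602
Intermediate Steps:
W(M) = 0 (W(M) = -1*0 = 0)
l = 6991 (l = -6439 + 13430 = 6991)
(5242 + W(2)*(Z(5, 10) - 40))*(l + 25090) = (5242 + 0*((10 + 5) - 40))*(6991 + 25090) = (5242 + 0*(15 - 40))*32081 = (5242 + 0*(-25))*32081 = (5242 + 0)*32081 = 5242*32081 = 168168602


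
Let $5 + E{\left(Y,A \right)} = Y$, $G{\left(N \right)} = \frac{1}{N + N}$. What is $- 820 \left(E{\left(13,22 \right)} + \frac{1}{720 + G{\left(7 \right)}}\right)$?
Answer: $- \frac{66142840}{10081} \approx -6561.1$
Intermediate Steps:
$G{\left(N \right)} = \frac{1}{2 N}$
$E{\left(Y,A \right)} = -5 + Y$
$- 820 \left(E{\left(13,22 \right)} + \frac{1}{720 + G{\left(7 \right)}}\right) = - 820 \left(\left(-5 + 13\right) + \frac{1}{720 + \frac{1}{2 \cdot 7}}\right) = - 820 \left(8 + \frac{1}{720 + \frac{1}{2} \cdot \frac{1}{7}}\right) = - 820 \left(8 + \frac{1}{720 + \frac{1}{14}}\right) = - 820 \left(8 + \frac{1}{\frac{10081}{14}}\right) = - 820 \left(8 + \frac{14}{10081}\right) = \left(-820\right) \frac{80662}{10081} = - \frac{66142840}{10081}$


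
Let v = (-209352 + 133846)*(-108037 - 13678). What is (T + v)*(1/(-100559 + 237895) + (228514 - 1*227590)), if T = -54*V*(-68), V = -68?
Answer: 583096105017625355/68668 ≈ 8.4915e+12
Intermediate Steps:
v = 9190212790 (v = -75506*(-121715) = 9190212790)
T = -249696 (T = -54*(-68)*(-68) = 3672*(-68) = -249696)
(T + v)*(1/(-100559 + 237895) + (228514 - 1*227590)) = (-249696 + 9190212790)*(1/(-100559 + 237895) + (228514 - 1*227590)) = 9189963094*(1/137336 + (228514 - 227590)) = 9189963094*(1/137336 + 924) = 9189963094*(126898465/137336) = 583096105017625355/68668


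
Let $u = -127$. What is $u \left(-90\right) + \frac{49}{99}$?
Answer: $\frac{1131619}{99} \approx 11431.0$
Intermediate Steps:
$u \left(-90\right) + \frac{49}{99} = \left(-127\right) \left(-90\right) + \frac{49}{99} = 11430 + 49 \cdot \frac{1}{99} = 11430 + \frac{49}{99} = \frac{1131619}{99}$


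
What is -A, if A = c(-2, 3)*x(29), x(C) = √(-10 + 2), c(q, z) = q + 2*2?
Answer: -4*I*√2 ≈ -5.6569*I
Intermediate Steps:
c(q, z) = 4 + q (c(q, z) = q + 4 = 4 + q)
x(C) = 2*I*√2 (x(C) = √(-8) = 2*I*√2)
A = 4*I*√2 (A = (4 - 2)*(2*I*√2) = 2*(2*I*√2) = 4*I*√2 ≈ 5.6569*I)
-A = -4*I*√2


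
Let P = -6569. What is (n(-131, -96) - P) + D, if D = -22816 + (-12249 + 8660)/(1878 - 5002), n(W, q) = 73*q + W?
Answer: -73054275/3124 ≈ -23385.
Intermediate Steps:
n(W, q) = W + 73*q
D = -71273595/3124 (D = -22816 - 3589/(-3124) = -22816 - 3589*(-1/3124) = -22816 + 3589/3124 = -71273595/3124 ≈ -22815.)
(n(-131, -96) - P) + D = ((-131 + 73*(-96)) - 1*(-6569)) - 71273595/3124 = ((-131 - 7008) + 6569) - 71273595/3124 = (-7139 + 6569) - 71273595/3124 = -570 - 71273595/3124 = -73054275/3124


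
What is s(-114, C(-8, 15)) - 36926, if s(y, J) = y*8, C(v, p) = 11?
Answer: -37838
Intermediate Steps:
s(y, J) = 8*y
s(-114, C(-8, 15)) - 36926 = 8*(-114) - 36926 = -912 - 36926 = -37838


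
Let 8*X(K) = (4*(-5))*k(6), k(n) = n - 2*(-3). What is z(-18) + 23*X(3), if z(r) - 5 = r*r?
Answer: -361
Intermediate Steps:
z(r) = 5 + r² (z(r) = 5 + r*r = 5 + r²)
k(n) = 6 + n (k(n) = n + 6 = 6 + n)
X(K) = -30 (X(K) = ((4*(-5))*(6 + 6))/8 = (-20*12)/8 = (⅛)*(-240) = -30)
z(-18) + 23*X(3) = (5 + (-18)²) + 23*(-30) = (5 + 324) - 690 = 329 - 690 = -361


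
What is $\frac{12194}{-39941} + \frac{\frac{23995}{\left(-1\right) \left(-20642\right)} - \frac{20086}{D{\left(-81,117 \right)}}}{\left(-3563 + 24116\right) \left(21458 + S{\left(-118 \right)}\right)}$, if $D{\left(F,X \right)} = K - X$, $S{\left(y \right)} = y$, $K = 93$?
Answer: $- \frac{60217600871478397}{197241778723944240} \approx -0.3053$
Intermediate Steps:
$D{\left(F,X \right)} = 93 - X$
$\frac{12194}{-39941} + \frac{\frac{23995}{\left(-1\right) \left(-20642\right)} - \frac{20086}{D{\left(-81,117 \right)}}}{\left(-3563 + 24116\right) \left(21458 + S{\left(-118 \right)}\right)} = \frac{12194}{-39941} + \frac{\frac{23995}{\left(-1\right) \left(-20642\right)} - \frac{20086}{93 - 117}}{\left(-3563 + 24116\right) \left(21458 - 118\right)} = 12194 \left(- \frac{1}{39941}\right) + \frac{\frac{23995}{20642} - \frac{20086}{93 - 117}}{20553 \cdot 21340} = - \frac{12194}{39941} + \frac{23995 \cdot \frac{1}{20642} - \frac{20086}{-24}}{438601020} = - \frac{12194}{39941} + \left(\frac{23995}{20642} - - \frac{10043}{12}\right) \frac{1}{438601020} = - \frac{12194}{39941} + \left(\frac{23995}{20642} + \frac{10043}{12}\right) \frac{1}{438601020} = - \frac{12194}{39941} + \frac{103797773}{123852} \cdot \frac{1}{438601020} = - \frac{12194}{39941} + \frac{103797773}{54321613529040} = - \frac{60217600871478397}{197241778723944240}$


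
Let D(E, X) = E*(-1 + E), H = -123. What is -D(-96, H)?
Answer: -9312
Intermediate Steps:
-D(-96, H) = -(-96)*(-1 - 96) = -(-96)*(-97) = -1*9312 = -9312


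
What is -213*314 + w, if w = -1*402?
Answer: -67284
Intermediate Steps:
w = -402
-213*314 + w = -213*314 - 402 = -66882 - 402 = -67284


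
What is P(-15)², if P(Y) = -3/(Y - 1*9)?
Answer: 1/64 ≈ 0.015625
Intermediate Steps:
P(Y) = -3/(-9 + Y) (P(Y) = -3/(Y - 9) = -3/(-9 + Y))
P(-15)² = (-3/(-9 - 15))² = (-3/(-24))² = (-3*(-1/24))² = (⅛)² = 1/64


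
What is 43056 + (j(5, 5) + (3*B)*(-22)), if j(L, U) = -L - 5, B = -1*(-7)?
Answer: 42584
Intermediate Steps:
B = 7
j(L, U) = -5 - L
43056 + (j(5, 5) + (3*B)*(-22)) = 43056 + ((-5 - 1*5) + (3*7)*(-22)) = 43056 + ((-5 - 5) + 21*(-22)) = 43056 + (-10 - 462) = 43056 - 472 = 42584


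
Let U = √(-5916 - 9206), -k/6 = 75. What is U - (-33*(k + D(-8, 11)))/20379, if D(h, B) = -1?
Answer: -4961/6793 + I*√15122 ≈ -0.73031 + 122.97*I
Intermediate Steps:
k = -450 (k = -6*75 = -450)
U = I*√15122 (U = √(-15122) = I*√15122 ≈ 122.97*I)
U - (-33*(k + D(-8, 11)))/20379 = I*√15122 - (-33*(-450 - 1))/20379 = I*√15122 - (-33*(-451))/20379 = I*√15122 - 14883/20379 = I*√15122 - 1*4961/6793 = I*√15122 - 4961/6793 = -4961/6793 + I*√15122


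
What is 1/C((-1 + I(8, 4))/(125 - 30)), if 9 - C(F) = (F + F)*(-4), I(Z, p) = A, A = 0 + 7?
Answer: 95/903 ≈ 0.10520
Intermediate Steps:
A = 7
I(Z, p) = 7
C(F) = 9 + 8*F (C(F) = 9 - (F + F)*(-4) = 9 - 2*F*(-4) = 9 - (-8)*F = 9 + 8*F)
1/C((-1 + I(8, 4))/(125 - 30)) = 1/(9 + 8*((-1 + 7)/(125 - 30))) = 1/(9 + 8*(6/95)) = 1/(9 + 48/95) = 1/(903/95) = 95/903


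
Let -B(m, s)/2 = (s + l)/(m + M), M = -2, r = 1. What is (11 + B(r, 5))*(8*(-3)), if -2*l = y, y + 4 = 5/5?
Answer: -576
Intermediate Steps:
y = -3 (y = -4 + 5/5 = -4 + 5*(⅕) = -4 + 1 = -3)
l = 3/2 (l = -½*(-3) = 3/2 ≈ 1.5000)
B(m, s) = -2*(3/2 + s)/(-2 + m) (B(m, s) = -2*(s + 3/2)/(m - 2) = -2*(3/2 + s)/(-2 + m))
(11 + B(r, 5))*(8*(-3)) = (11 + (-3 - 2*5)/(-2 + 1))*(8*(-3)) = (11 + (-3 - 10)/(-1))*(-24) = (11 - 1*(-13))*(-24) = (11 + 13)*(-24) = 24*(-24) = -576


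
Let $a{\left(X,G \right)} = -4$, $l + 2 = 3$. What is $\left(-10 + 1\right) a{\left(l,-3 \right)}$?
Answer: $36$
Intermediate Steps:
$l = 1$ ($l = -2 + 3 = 1$)
$\left(-10 + 1\right) a{\left(l,-3 \right)} = \left(-10 + 1\right) \left(-4\right) = \left(-9\right) \left(-4\right) = 36$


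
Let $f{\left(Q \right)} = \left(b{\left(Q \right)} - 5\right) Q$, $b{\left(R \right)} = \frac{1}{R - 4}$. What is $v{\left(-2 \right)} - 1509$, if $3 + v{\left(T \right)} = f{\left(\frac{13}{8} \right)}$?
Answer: $- \frac{231163}{152} \approx -1520.8$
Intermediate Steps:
$b{\left(R \right)} = \frac{1}{-4 + R}$
$f{\left(Q \right)} = Q \left(-5 + \frac{1}{-4 + Q}\right)$ ($f{\left(Q \right)} = \left(\frac{1}{-4 + Q} - 5\right) Q = \left(-5 + \frac{1}{-4 + Q}\right) Q = Q \left(-5 + \frac{1}{-4 + Q}\right)$)
$v{\left(T \right)} = - \frac{1795}{152}$ ($v{\left(T \right)} = -3 + \frac{\frac{13}{8} \left(21 - 5 \cdot \frac{13}{8}\right)}{-4 + \frac{13}{8}} = -3 + \frac{13 \cdot \frac{1}{8} \left(21 - 5 \cdot 13 \cdot \frac{1}{8}\right)}{-4 + 13 \cdot \frac{1}{8}} = -3 + \frac{13 \left(21 - \frac{65}{8}\right)}{8 \left(-4 + \frac{13}{8}\right)} = -3 + \frac{13 \left(21 - \frac{65}{8}\right)}{8 \left(- \frac{19}{8}\right)} = -3 + \frac{13}{8} \left(- \frac{8}{19}\right) \frac{103}{8} = -3 - \frac{1339}{152} = - \frac{1795}{152}$)
$v{\left(-2 \right)} - 1509 = - \frac{1795}{152} - 1509 = - \frac{231163}{152}$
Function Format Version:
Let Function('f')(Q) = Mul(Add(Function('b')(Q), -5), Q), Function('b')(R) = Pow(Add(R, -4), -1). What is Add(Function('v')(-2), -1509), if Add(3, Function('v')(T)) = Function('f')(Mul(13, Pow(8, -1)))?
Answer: Rational(-231163, 152) ≈ -1520.8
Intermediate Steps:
Function('b')(R) = Pow(Add(-4, R), -1)
Function('f')(Q) = Mul(Q, Add(-5, Pow(Add(-4, Q), -1))) (Function('f')(Q) = Mul(Add(Pow(Add(-4, Q), -1), -5), Q) = Mul(Add(-5, Pow(Add(-4, Q), -1)), Q) = Mul(Q, Add(-5, Pow(Add(-4, Q), -1))))
Function('v')(T) = Rational(-1795, 152) (Function('v')(T) = Add(-3, Mul(Mul(13, Pow(8, -1)), Pow(Add(-4, Mul(13, Pow(8, -1))), -1), Add(21, Mul(-5, Mul(13, Pow(8, -1)))))) = Add(-3, Mul(Mul(13, Rational(1, 8)), Pow(Add(-4, Mul(13, Rational(1, 8))), -1), Add(21, Mul(-5, Mul(13, Rational(1, 8)))))) = Add(-3, Mul(Rational(13, 8), Pow(Add(-4, Rational(13, 8)), -1), Add(21, Mul(-5, Rational(13, 8))))) = Add(-3, Mul(Rational(13, 8), Pow(Rational(-19, 8), -1), Add(21, Rational(-65, 8)))) = Add(-3, Mul(Rational(13, 8), Rational(-8, 19), Rational(103, 8))) = Add(-3, Rational(-1339, 152)) = Rational(-1795, 152))
Add(Function('v')(-2), -1509) = Add(Rational(-1795, 152), -1509) = Rational(-231163, 152)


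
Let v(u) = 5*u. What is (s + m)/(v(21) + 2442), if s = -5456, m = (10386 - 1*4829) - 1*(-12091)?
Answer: 4064/849 ≈ 4.7868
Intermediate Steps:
m = 17648 (m = (10386 - 4829) + 12091 = 5557 + 12091 = 17648)
(s + m)/(v(21) + 2442) = (-5456 + 17648)/(5*21 + 2442) = 12192/(105 + 2442) = 12192/2547 = 12192*(1/2547) = 4064/849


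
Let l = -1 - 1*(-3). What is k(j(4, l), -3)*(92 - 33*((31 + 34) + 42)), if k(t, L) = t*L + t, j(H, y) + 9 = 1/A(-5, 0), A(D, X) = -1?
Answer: -68780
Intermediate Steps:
l = 2 (l = -1 + 3 = 2)
j(H, y) = -10 (j(H, y) = -9 + 1/(-1) = -9 - 1 = -10)
k(t, L) = t + L*t (k(t, L) = L*t + t = t + L*t)
k(j(4, l), -3)*(92 - 33*((31 + 34) + 42)) = (-10*(1 - 3))*(92 - 33*((31 + 34) + 42)) = (-10*(-2))*(92 - 33*(65 + 42)) = 20*(92 - 33*107) = 20*(92 - 3531) = 20*(-3439) = -68780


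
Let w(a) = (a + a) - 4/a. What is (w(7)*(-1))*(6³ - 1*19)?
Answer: -18518/7 ≈ -2645.4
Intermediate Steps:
w(a) = -4/a + 2*a (w(a) = 2*a - 4/a = -4/a + 2*a)
(w(7)*(-1))*(6³ - 1*19) = ((-4/7 + 2*7)*(-1))*(6³ - 1*19) = ((-4*⅐ + 14)*(-1))*(216 - 19) = ((-4/7 + 14)*(-1))*197 = ((94/7)*(-1))*197 = -94/7*197 = -18518/7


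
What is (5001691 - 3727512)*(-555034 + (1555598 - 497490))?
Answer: 641006326246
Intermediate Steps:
(5001691 - 3727512)*(-555034 + (1555598 - 497490)) = 1274179*(-555034 + 1058108) = 1274179*503074 = 641006326246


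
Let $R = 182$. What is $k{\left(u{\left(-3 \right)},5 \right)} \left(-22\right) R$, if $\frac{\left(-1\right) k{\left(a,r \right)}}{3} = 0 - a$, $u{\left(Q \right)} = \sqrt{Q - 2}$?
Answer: $- 12012 i \sqrt{5} \approx - 26860.0 i$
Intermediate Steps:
$u{\left(Q \right)} = \sqrt{-2 + Q}$
$k{\left(a,r \right)} = 3 a$ ($k{\left(a,r \right)} = - 3 \left(0 - a\right) = - 3 \left(- a\right) = 3 a$)
$k{\left(u{\left(-3 \right)},5 \right)} \left(-22\right) R = 3 \sqrt{-2 - 3} \left(-22\right) 182 = 3 \sqrt{-5} \left(-22\right) 182 = 3 i \sqrt{5} \left(-22\right) 182 = - 66 i \sqrt{5} \cdot 182 = - 12012 i \sqrt{5}$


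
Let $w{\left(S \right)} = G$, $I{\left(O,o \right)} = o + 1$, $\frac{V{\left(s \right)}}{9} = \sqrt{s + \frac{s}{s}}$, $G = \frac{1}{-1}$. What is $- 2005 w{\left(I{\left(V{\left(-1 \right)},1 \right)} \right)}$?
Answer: $2005$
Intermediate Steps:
$G = -1$
$V{\left(s \right)} = 9 \sqrt{1 + s}$ ($V{\left(s \right)} = 9 \sqrt{s + \frac{s}{s}} = 9 \sqrt{s + 1} = 9 \sqrt{1 + s}$)
$I{\left(O,o \right)} = 1 + o$
$w{\left(S \right)} = -1$
$- 2005 w{\left(I{\left(V{\left(-1 \right)},1 \right)} \right)} = \left(-2005\right) \left(-1\right) = 2005$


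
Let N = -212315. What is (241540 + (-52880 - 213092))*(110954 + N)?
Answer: 2476451952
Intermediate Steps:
(241540 + (-52880 - 213092))*(110954 + N) = (241540 + (-52880 - 213092))*(110954 - 212315) = (241540 - 265972)*(-101361) = -24432*(-101361) = 2476451952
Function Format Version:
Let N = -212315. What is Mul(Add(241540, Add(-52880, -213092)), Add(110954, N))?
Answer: 2476451952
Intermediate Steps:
Mul(Add(241540, Add(-52880, -213092)), Add(110954, N)) = Mul(Add(241540, Add(-52880, -213092)), Add(110954, -212315)) = Mul(Add(241540, -265972), -101361) = Mul(-24432, -101361) = 2476451952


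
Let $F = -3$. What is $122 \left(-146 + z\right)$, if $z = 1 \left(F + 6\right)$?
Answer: $-17446$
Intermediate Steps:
$z = 3$ ($z = 1 \left(-3 + 6\right) = 1 \cdot 3 = 3$)
$122 \left(-146 + z\right) = 122 \left(-146 + 3\right) = 122 \left(-143\right) = -17446$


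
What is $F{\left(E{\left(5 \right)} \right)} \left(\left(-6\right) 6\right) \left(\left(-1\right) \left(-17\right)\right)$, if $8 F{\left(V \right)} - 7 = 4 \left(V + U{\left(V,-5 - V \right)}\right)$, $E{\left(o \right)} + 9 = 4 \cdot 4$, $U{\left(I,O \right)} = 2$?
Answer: $- \frac{6579}{2} \approx -3289.5$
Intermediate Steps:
$E{\left(o \right)} = 7$ ($E{\left(o \right)} = -9 + 4 \cdot 4 = -9 + 16 = 7$)
$F{\left(V \right)} = \frac{15}{8} + \frac{V}{2}$ ($F{\left(V \right)} = \frac{7}{8} + \frac{4 \left(V + 2\right)}{8} = \frac{7}{8} + \frac{4 \left(2 + V\right)}{8} = \frac{7}{8} + \frac{8 + 4 V}{8} = \frac{7}{8} + \left(1 + \frac{V}{2}\right) = \frac{15}{8} + \frac{V}{2}$)
$F{\left(E{\left(5 \right)} \right)} \left(\left(-6\right) 6\right) \left(\left(-1\right) \left(-17\right)\right) = \left(\frac{15}{8} + \frac{1}{2} \cdot 7\right) \left(\left(-6\right) 6\right) \left(\left(-1\right) \left(-17\right)\right) = \left(\frac{15}{8} + \frac{7}{2}\right) \left(-36\right) 17 = \frac{43}{8} \left(-36\right) 17 = \left(- \frac{387}{2}\right) 17 = - \frac{6579}{2}$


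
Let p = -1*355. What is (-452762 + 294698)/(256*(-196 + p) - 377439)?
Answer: 158064/518495 ≈ 0.30485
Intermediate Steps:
p = -355
(-452762 + 294698)/(256*(-196 + p) - 377439) = (-452762 + 294698)/(256*(-196 - 355) - 377439) = -158064/(256*(-551) - 377439) = -158064/(-141056 - 377439) = -158064/(-518495) = -158064*(-1/518495) = 158064/518495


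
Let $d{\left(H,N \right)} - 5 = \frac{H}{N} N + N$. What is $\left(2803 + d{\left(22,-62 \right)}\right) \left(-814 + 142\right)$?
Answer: $-1860096$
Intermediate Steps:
$d{\left(H,N \right)} = 5 + H + N$ ($d{\left(H,N \right)} = 5 + \left(\frac{H}{N} N + N\right) = 5 + \left(H + N\right) = 5 + H + N$)
$\left(2803 + d{\left(22,-62 \right)}\right) \left(-814 + 142\right) = \left(2803 + \left(5 + 22 - 62\right)\right) \left(-814 + 142\right) = \left(2803 - 35\right) \left(-672\right) = 2768 \left(-672\right) = -1860096$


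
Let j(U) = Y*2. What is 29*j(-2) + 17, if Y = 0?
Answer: 17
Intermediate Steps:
j(U) = 0 (j(U) = 0*2 = 0)
29*j(-2) + 17 = 29*0 + 17 = 0 + 17 = 17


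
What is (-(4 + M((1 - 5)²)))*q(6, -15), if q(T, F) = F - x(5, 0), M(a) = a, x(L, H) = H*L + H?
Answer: 300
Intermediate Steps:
x(L, H) = H + H*L
q(T, F) = F (q(T, F) = F - 0*(1 + 5) = F - 0*6 = F - 1*0 = F + 0 = F)
(-(4 + M((1 - 5)²)))*q(6, -15) = -(4 + (1 - 5)²)*(-15) = -(4 + (-4)²)*(-15) = -(4 + 16)*(-15) = -1*20*(-15) = -20*(-15) = 300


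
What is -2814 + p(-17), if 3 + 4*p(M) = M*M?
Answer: -5485/2 ≈ -2742.5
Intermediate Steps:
p(M) = -¾ + M²/4 (p(M) = -¾ + (M*M)/4 = -¾ + M²/4)
-2814 + p(-17) = -2814 + (-¾ + (¼)*(-17)²) = -2814 + (-¾ + (¼)*289) = -2814 + (-¾ + 289/4) = -2814 + 143/2 = -5485/2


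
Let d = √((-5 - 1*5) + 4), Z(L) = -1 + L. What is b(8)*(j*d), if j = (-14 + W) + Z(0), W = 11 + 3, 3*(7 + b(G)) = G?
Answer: 13*I*√6/3 ≈ 10.614*I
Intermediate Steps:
b(G) = -7 + G/3
W = 14
d = I*√6 (d = √((-5 - 5) + 4) = √(-10 + 4) = √(-6) = I*√6 ≈ 2.4495*I)
j = -1 (j = (-14 + 14) + (-1 + 0) = 0 - 1 = -1)
b(8)*(j*d) = (-7 + (⅓)*8)*(-I*√6) = (-7 + 8/3)*(-I*√6) = -(-13)*I*√6/3 = 13*I*√6/3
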